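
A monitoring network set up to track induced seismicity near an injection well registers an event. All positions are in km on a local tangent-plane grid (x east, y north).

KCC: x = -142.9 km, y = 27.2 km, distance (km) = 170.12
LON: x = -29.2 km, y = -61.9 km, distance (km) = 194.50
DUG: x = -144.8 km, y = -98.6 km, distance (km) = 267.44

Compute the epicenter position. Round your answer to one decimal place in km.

-8.5 km east, 131.5 km north

Circle about each station: (x + 142.9)² + (y − 27.2)² = 170.12²; (x + 29.2)² + (y + 61.9)² = 194.50²; (x + 144.8)² + (y + 98.6)² = 267.44².
Subtracting the KCC equation from the LON and DUG equations removes the quadratic terms:
227.4 x − 178.2 y = -25365.44
-3.8 x − 251.6 y = -33054.59
Solving the 2×2 system: x ≈ -8.5, y ≈ 131.5 km.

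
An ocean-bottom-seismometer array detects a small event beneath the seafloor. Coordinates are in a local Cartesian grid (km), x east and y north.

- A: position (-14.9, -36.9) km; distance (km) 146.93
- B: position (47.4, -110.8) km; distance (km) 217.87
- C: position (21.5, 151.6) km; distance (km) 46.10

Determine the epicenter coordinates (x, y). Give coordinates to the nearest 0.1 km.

x ≈ 21.3 km, y ≈ 105.5 km

Circle about each station: (x + 14.9)² + (y + 36.9)² = 146.93²; (x − 47.4)² + (y + 110.8)² = 217.87²; (x − 21.5)² + (y − 151.6)² = 46.10².
Subtracting pairs of circle equations eliminates x²+y² and gives linear equations (the radical axes):
124.6 x − 147.8 y = -12939.13
72.8 x + 377.0 y = 41324.40
Solving the 2×2 system: x ≈ 21.3, y ≈ 105.5 km.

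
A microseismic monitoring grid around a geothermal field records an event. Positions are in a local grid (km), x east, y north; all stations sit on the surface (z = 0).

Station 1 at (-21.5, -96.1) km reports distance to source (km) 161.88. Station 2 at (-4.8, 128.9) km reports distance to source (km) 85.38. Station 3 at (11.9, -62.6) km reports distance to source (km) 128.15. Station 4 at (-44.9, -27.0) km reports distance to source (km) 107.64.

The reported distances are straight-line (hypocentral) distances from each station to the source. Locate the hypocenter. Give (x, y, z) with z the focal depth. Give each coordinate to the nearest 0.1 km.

Each station gives a sphere (x−x_i)² + (y−y_i)² + z² = d_i² (stations at z=0).
Subtracting the Station 1 sphere from Station 2 and Station 3: z² cancels, leaving linear equations in x and y:
33.4 x + 450.0 y = 25856.18
66.8 x + 67.0 y = 4145.62
Solving: x ≈ 4.786, y ≈ 57.103 km (keep extra digits for the depth step; rounded: 4.8, 57.1).
Then from the Station 1 sphere: z² = 161.88² − (x + 21.5)² − (y + 96.1)² with x = 4.786, y = 57.103, so z ≈ 45.200 ≈ 45.2 km.

(4.8, 57.1, 45.2)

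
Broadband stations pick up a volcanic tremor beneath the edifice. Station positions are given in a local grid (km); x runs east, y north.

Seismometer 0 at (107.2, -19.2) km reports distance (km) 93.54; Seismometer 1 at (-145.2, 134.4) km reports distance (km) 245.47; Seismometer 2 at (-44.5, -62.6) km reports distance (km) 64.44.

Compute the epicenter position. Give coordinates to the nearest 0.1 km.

Circle about each station: (x − 107.2)² + (y + 19.2)² = 93.54²; (x + 145.2)² + (y − 134.4)² = 245.47²; (x + 44.5)² + (y + 62.6)² = 64.44².
Subtracting the Seismometer 0 equation from the Seismometer 1 and Seismometer 2 equations removes the quadratic terms:
-504.8 x + 307.2 y = -24219.87
-303.4 x − 86.8 y = -1364.25
Solving the 2×2 system: x ≈ 18.4, y ≈ -48.6 km.
Check against Seismometer 0 (with the unrounded x, y): √((x − 107.2)²+(y + 19.2)²) = 93.54 ≈ 93.54 km. ✓

(18.4, -48.6)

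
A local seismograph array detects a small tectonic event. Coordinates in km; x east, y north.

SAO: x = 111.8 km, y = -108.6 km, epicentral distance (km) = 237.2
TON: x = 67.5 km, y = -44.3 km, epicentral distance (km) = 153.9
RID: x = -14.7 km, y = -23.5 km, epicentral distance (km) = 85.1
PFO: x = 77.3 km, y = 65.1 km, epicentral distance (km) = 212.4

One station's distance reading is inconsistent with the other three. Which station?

Solve using three stations at a time. Using TON, RID, PFO (subtract circle equations pairwise → linear system) gives (x, y) ≈ (-83.7, -73.6).
Distances from that point to each station vs reported:
  SAO: calculated 198.6 vs reported 237.2 → residual 38.6 km
  TON: calculated 154.0 vs reported 153.9 → residual 0.1 km
  RID: calculated 85.2 vs reported 85.1 → residual 0.1 km
  PFO: calculated 212.4 vs reported 212.4 → residual 0.0 km
TON, RID, PFO are mutually consistent (residuals ≈ 0); SAO is off by 38.6 km.

SAO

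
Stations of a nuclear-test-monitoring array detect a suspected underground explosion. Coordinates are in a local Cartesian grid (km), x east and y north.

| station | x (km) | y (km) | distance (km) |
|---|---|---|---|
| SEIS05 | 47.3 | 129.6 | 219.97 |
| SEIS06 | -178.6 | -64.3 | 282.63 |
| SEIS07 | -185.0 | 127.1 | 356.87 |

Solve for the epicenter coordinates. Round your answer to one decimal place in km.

Circle about each station: (x − 47.3)² + (y − 129.6)² = 219.97²; (x + 178.6)² + (y + 64.3)² = 282.63²; (x + 185.0)² + (y − 127.1)² = 356.87².
Subtracting the SEIS05 equation from the SEIS06 and SEIS07 equations removes the quadratic terms:
-451.8 x − 387.8 y = -14493.92
-464.6 x − 5.0 y = -47623.44
Solving the 2×2 system: x ≈ 103.4, y ≈ -83.1 km.
Check against SEIS05 (with the unrounded x, y): √((x − 47.3)²+(y − 129.6)²) = 219.96 ≈ 219.97 km. ✓

103.4 km east, -83.1 km north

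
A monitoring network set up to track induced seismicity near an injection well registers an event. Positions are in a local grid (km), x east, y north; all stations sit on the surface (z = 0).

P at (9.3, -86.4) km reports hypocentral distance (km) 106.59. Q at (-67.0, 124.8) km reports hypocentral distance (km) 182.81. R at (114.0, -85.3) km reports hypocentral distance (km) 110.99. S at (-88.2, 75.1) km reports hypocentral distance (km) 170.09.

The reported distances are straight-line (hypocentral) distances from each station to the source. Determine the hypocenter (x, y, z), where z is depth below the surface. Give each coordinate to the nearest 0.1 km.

x ≈ 56.2 km, y ≈ -2.3 km, depth ≈ 45.7 km

Each station gives a sphere (x−x_i)² + (y−y_i)² + z² = d_i² (stations at z=0).
Subtracting the P sphere from Q and R: z² cancels, leaving linear equations in x and y:
-152.6 x + 422.4 y = -9545.48
209.4 x + 2.2 y = 11763.29
Solving: x ≈ 56.200, y ≈ -2.295 km (keep extra digits for the depth step; rounded: 56.2, -2.3).
Then from the P sphere: z² = 106.59² − (x − 9.3)² − (y + 86.4)² with x = 56.200, y = -2.295, so z ≈ 45.696 ≈ 45.7 km.
Check against S (with the unrounded solution): distance 170.09 ≈ 170.09 km. ✓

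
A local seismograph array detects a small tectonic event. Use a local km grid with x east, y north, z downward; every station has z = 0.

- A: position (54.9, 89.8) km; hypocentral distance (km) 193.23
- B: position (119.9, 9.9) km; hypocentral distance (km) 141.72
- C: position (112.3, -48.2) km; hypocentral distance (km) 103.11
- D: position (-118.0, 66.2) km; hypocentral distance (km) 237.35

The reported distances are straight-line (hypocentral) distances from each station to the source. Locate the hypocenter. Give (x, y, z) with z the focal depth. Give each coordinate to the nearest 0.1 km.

Each station gives a sphere (x−x_i)² + (y−y_i)² + z² = d_i² (stations at z=0).
Subtracting the A sphere from B and C: z² cancels, leaving linear equations in x and y:
130.0 x − 159.8 y = 20649.24
114.8 x − 276.0 y = 30562.64
Solving: x ≈ 46.495, y ≈ -91.395 km (keep extra digits for the depth step; rounded: 46.5, -91.4).
Then from the A sphere: z² = 193.23² − (x − 54.9)² − (y − 89.8)² with x = 46.495, y = -91.395, so z ≈ 66.600 ≈ 66.6 km.
Check against D (with the unrounded solution): distance 237.34 ≈ 237.35 km. ✓

(46.5, -91.4, 66.6)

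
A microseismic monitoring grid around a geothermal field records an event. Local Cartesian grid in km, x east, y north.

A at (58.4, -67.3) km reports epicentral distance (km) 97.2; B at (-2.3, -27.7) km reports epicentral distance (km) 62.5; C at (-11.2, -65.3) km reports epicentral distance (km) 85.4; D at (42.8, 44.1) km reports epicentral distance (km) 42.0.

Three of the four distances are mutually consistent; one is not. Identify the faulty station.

Solve using three stations at a time. Using A, C, D (subtract circle equations pairwise → linear system) gives (x, y) ≈ (10.5, 17.3).
Distances from that point to each station vs reported:
  A: calculated 97.2 vs reported 97.2 → residual 0.0 km
  B: calculated 46.8 vs reported 62.5 → residual 15.7 km
  C: calculated 85.4 vs reported 85.4 → residual 0.0 km
  D: calculated 42.0 vs reported 42.0 → residual 0.0 km
A, C, D are mutually consistent (residuals ≈ 0); B is off by 15.7 km.

B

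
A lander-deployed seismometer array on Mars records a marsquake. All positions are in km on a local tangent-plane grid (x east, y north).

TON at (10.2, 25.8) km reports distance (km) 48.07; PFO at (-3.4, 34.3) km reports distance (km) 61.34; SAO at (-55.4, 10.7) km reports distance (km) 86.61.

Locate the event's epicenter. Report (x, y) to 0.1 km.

Circle about each station: (x − 10.2)² + (y − 25.8)² = 48.07²; (x + 3.4)² + (y − 34.3)² = 61.34²; (x + 55.4)² + (y − 10.7)² = 86.61².
Subtracting the TON equation from the PFO and SAO equations removes the quadratic terms:
-27.2 x + 17.0 y = -1033.50
-131.2 x − 30.2 y = -2776.60
Solving the 2×2 system: x ≈ 25.7, y ≈ -19.7 km.
Check against TON (with the unrounded x, y): √((x − 10.2)²+(y − 25.8)²) = 48.05 ≈ 48.07 km. ✓

x ≈ 25.7 km, y ≈ -19.7 km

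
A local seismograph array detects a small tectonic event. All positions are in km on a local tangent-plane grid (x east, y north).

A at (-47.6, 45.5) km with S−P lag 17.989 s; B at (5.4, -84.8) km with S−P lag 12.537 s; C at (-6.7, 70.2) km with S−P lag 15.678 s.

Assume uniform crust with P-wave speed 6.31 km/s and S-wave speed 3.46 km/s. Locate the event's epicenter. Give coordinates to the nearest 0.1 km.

Distance from S−P lag: d = Δt · v_P v_S / (v_P − v_S) = Δt · (6.31·3.46)/(6.31−3.46) ≈ 7.6606·Δt.
So d_A = 137.81, d_B = 96.04, d_C = 120.10 km.
Circle about each station: (x + 47.6)² + (y − 45.5)² = 137.81²; (x − 5.4)² + (y + 84.8)² = 96.04²; (x + 6.7)² + (y − 70.2)² = 120.10².
Subtracting the A equation from the B and C equations removes the quadratic terms:
106.0 x − 260.6 y = 12652.10
81.8 x + 49.4 y = 5204.51
Solving the 2×2 system: x ≈ 74.6, y ≈ -18.2 km.
Check against A (with the unrounded x, y): √((x + 47.6)²+(y − 45.5)²) = 137.82 ≈ 137.81 km. ✓

74.6 km east, -18.2 km north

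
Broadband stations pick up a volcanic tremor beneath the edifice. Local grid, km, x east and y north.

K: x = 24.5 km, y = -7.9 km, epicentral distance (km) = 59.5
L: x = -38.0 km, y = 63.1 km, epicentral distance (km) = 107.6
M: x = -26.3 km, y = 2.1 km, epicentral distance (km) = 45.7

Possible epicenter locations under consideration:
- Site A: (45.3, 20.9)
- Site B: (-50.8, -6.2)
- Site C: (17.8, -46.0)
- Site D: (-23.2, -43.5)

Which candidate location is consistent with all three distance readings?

For each candidate, compare |candidate − station| to the reported distance:
Site A: residuals K 24.0, L 14.2, M 28.3 → max 28.3 km
Site B: residuals K 15.8, L 37.1, M 19.8 → max 37.1 km
Site C: residuals K 20.8, L 14.9, M 19.6 → max 20.8 km
Site D: residuals K 0.0, L 0.0, M 0.0 → max 0.0 km
Only Site D has all residuals ≈ 0.

Site D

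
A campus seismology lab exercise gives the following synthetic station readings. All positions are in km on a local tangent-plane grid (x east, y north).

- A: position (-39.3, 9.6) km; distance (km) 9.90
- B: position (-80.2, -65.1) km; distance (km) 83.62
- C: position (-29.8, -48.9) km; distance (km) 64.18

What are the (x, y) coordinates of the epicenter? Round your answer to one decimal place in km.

Circle about each station: (x + 39.3)² + (y − 9.6)² = 9.90²; (x + 80.2)² + (y + 65.1)² = 83.62²; (x + 29.8)² + (y + 48.9)² = 64.18².
Subtracting the A equation from the B and C equations removes the quadratic terms:
-81.8 x − 149.4 y = 2139.11
19.0 x − 117.0 y = -2378.46
Solving the 2×2 system: x ≈ -48.8, y ≈ 12.4 km.

x ≈ -48.8 km, y ≈ 12.4 km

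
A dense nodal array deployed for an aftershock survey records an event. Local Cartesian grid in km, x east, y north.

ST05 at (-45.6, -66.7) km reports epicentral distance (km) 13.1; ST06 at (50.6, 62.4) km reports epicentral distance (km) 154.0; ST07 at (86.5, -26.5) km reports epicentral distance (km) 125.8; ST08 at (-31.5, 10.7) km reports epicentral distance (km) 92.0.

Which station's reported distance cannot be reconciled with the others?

Solve using three stations at a time. Using ST05, ST06, ST07 (subtract circle equations pairwise → linear system) gives (x, y) ≈ (-32.5, -67.2).
Distances from that point to each station vs reported:
  ST05: calculated 13.1 vs reported 13.1 → residual 0.0 km
  ST06: calculated 154.0 vs reported 154.0 → residual 0.0 km
  ST07: calculated 125.8 vs reported 125.8 → residual 0.0 km
  ST08: calculated 77.9 vs reported 92.0 → residual 14.1 km
ST05, ST06, ST07 are mutually consistent (residuals ≈ 0); ST08 is off by 14.1 km.

ST08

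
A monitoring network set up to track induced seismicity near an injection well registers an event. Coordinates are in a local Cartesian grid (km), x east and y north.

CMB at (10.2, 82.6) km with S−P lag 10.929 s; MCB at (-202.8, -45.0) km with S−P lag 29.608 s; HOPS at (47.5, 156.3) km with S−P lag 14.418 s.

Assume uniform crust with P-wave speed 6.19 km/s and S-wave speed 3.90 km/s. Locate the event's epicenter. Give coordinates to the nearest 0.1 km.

Distance from S−P lag: d = Δt · v_P v_S / (v_P − v_S) = Δt · (6.19·3.90)/(6.19−3.90) ≈ 10.5419·Δt.
So d_CMB = 115.21, d_MCB = 312.13, d_HOPS = 151.99 km.
Circle about each station: (x − 10.2)² + (y − 82.6)² = 115.21²; (x + 202.8)² + (y + 45.0)² = 312.13²; (x − 47.5)² + (y − 156.3)² = 151.99².
Subtracting pairs of circle equations eliminates x²+y² and gives linear equations (the radical axes):
-426.0 x − 255.2 y = -47925.75
74.6 x + 147.4 y = 9931.52
Solving the 2×2 system: x ≈ 103.5, y ≈ 15.0 km.
Check against CMB (with the unrounded x, y): √((x − 10.2)²+(y − 82.6)²) = 115.25 ≈ 115.21 km. ✓

103.5 km east, 15.0 km north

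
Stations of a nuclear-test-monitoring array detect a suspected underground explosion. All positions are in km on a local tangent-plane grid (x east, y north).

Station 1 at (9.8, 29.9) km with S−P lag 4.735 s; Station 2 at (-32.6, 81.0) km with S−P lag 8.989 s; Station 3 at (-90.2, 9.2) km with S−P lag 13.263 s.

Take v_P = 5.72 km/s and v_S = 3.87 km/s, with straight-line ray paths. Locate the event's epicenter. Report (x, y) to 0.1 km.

x ≈ 65.9 km, y ≈ 37.8 km

Distance from S−P lag: d = Δt · v_P v_S / (v_P − v_S) = Δt · (5.72·3.87)/(5.72−3.87) ≈ 11.9656·Δt.
So d_Station 1 = 56.66, d_Station 2 = 107.56, d_Station 3 = 158.70 km.
Circle about each station: (x − 9.8)² + (y − 29.9)² = 56.66²; (x + 32.6)² + (y − 81.0)² = 107.56²; (x + 90.2)² + (y − 9.2)² = 158.70².
Subtracting pairs of circle equations eliminates x²+y² and gives linear equations (the radical axes):
-84.8 x + 102.2 y = -1725.09
-200.0 x − 41.4 y = -14744.70
Solving the 2×2 system: x ≈ 65.9, y ≈ 37.8 km.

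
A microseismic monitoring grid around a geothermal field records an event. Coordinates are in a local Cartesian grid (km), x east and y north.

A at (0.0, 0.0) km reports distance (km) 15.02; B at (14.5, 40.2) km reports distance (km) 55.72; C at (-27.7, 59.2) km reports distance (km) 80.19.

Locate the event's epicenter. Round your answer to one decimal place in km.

(3.9, -14.5)

Circle about each station: x² + y² = 15.02²; (x − 14.5)² + (y − 40.2)² = 55.72²; (x + 27.7)² + (y − 59.2)² = 80.19².
Subtracting the A equation from the B and C equations removes the quadratic terms:
29.0 x + 80.4 y = -1052.83
-55.4 x + 118.4 y = -1932.91
Solving the 2×2 system: x ≈ 3.9, y ≈ -14.5 km.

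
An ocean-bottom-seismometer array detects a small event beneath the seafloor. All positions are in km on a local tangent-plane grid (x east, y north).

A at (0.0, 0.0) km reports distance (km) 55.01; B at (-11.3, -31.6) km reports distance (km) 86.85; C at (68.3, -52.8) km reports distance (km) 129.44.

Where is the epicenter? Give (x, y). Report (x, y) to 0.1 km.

-3.5 km east, 54.9 km north

Circle about each station: x² + y² = 55.01²; (x + 11.3)² + (y + 31.6)² = 86.85²; (x − 68.3)² + (y + 52.8)² = 129.44².
Subtracting pairs of circle equations eliminates x²+y² and gives linear equations (the radical axes):
-22.6 x − 63.2 y = -3390.57
136.6 x − 105.6 y = -6275.88
Solving the 2×2 system: x ≈ -3.5, y ≈ 54.9 km.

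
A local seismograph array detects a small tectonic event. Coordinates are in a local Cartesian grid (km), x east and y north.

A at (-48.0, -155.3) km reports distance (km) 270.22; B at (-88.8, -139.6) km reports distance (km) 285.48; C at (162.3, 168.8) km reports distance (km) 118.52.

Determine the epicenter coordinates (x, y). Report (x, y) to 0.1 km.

Circle about each station: (x + 48.0)² + (y + 155.3)² = 270.22²; (x + 88.8)² + (y + 139.6)² = 285.48²; (x − 162.3)² + (y − 168.8)² = 118.52².
Subtracting the A equation from the B and C equations removes the quadratic terms:
-81.6 x + 31.4 y = -7528.47
420.6 x + 648.2 y = 87384.50
Solving the 2×2 system: x ≈ 115.3, y ≈ 60.0 km.
Check against A (with the unrounded x, y): √((x + 48.0)²+(y + 155.3)²) = 270.22 ≈ 270.22 km. ✓

x ≈ 115.3 km, y ≈ 60.0 km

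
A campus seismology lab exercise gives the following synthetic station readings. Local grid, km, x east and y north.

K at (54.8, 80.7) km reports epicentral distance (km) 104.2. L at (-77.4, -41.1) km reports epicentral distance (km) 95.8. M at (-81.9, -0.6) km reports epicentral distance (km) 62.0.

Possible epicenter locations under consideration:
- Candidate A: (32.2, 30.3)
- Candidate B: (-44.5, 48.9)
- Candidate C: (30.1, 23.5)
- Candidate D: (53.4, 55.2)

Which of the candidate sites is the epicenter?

Candidate B

For each candidate, compare |candidate − station| to the reported distance:
Candidate A: residuals K 49.0, L 35.0, M 56.2 → max 56.2 km
Candidate B: residuals K 0.1, L 0.0, M 0.0 → max 0.1 km
Candidate C: residuals K 41.9, L 29.6, M 52.6 → max 52.6 km
Candidate D: residuals K 78.7, L 66.6, M 84.4 → max 84.4 km
Only Candidate B has all residuals ≈ 0.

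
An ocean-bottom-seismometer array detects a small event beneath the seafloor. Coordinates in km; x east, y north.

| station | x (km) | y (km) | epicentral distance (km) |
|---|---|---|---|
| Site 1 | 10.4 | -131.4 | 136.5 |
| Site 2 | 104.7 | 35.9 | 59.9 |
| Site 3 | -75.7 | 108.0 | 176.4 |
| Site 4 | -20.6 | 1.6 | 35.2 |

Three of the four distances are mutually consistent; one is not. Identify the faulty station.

Solve using three stations at a time. Using Site 1, Site 2, Site 3 (subtract circle equations pairwise → linear system) gives (x, y) ≈ (60.3, -4.3).
Distances from that point to each station vs reported:
  Site 1: calculated 136.5 vs reported 136.5 → residual 0.0 km
  Site 2: calculated 59.9 vs reported 59.9 → residual 0.0 km
  Site 3: calculated 176.4 vs reported 176.4 → residual 0.0 km
  Site 4: calculated 81.1 vs reported 35.2 → residual 45.9 km
Site 1, Site 2, Site 3 are mutually consistent (residuals ≈ 0); Site 4 is off by 45.9 km.

Site 4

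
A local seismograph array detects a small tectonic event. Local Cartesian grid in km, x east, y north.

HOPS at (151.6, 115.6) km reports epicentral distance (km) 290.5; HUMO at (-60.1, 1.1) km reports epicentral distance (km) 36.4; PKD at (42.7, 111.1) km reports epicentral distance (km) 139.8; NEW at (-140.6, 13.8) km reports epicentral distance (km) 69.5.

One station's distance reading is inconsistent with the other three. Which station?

HOPS

Solve using three stations at a time. Using HUMO, PKD, NEW (subtract circle equations pairwise → linear system) gives (x, y) ≈ (-74.3, 34.6).
Distances from that point to each station vs reported:
  HOPS: calculated 240.0 vs reported 290.5 → residual 50.5 km
  HUMO: calculated 36.4 vs reported 36.4 → residual 0.0 km
  PKD: calculated 139.8 vs reported 139.8 → residual 0.0 km
  NEW: calculated 69.5 vs reported 69.5 → residual 0.0 km
HUMO, PKD, NEW are mutually consistent (residuals ≈ 0); HOPS is off by 50.5 km.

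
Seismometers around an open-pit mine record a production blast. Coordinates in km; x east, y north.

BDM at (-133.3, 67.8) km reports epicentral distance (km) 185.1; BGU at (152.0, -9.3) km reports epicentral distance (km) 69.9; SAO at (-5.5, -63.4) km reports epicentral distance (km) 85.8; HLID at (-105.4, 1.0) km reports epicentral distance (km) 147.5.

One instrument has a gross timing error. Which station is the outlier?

Solve using three stations at a time. Using BDM, SAO, HLID (subtract circle equations pairwise → linear system) gives (x, y) ≈ (42.0, 8.2).
Distances from that point to each station vs reported:
  BDM: calculated 185.1 vs reported 185.1 → residual 0.0 km
  BGU: calculated 111.4 vs reported 69.9 → residual 41.5 km
  SAO: calculated 85.9 vs reported 85.8 → residual 0.1 km
  HLID: calculated 147.6 vs reported 147.5 → residual 0.1 km
BDM, SAO, HLID are mutually consistent (residuals ≈ 0); BGU is off by 41.5 km.

BGU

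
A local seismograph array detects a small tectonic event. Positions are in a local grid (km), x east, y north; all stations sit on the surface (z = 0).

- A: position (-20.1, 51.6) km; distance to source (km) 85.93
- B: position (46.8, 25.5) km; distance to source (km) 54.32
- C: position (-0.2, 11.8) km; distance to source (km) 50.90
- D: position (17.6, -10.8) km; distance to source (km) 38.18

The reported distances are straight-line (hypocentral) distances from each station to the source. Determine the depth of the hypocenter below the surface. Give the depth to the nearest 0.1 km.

z ≈ 36.8 km

Each station gives a sphere (x−x_i)² + (y−y_i)² + z² = d_i² (stations at z=0).
Subtracting the A sphere from B and C: z² cancels, leaving linear equations in x and y:
133.8 x − 52.2 y = 4207.22
39.8 x − 79.6 y = 1865.86
Solving: x ≈ 27.703, y ≈ -9.589 km (keep extra digits for the depth step; rounded: 27.7, -9.6).
Then from the A sphere: z² = 85.93² − (x + 20.1)² − (y − 51.6)² with x = 27.703, y = -9.589, so z ≈ 36.807 ≈ 36.8 km.
Check against D (with the unrounded solution): distance 38.19 ≈ 38.18 km. ✓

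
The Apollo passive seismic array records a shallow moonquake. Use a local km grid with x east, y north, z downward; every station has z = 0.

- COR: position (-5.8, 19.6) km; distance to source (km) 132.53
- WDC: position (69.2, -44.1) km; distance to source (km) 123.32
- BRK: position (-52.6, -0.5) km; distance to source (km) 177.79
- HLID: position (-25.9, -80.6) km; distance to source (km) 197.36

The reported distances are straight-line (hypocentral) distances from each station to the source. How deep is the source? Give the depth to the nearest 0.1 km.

z ≈ 69.1 km

Each station gives a sphere (x−x_i)² + (y−y_i)² + z² = d_i² (stations at z=0).
Subtracting the COR sphere from WDC and BRK: z² cancels, leaving linear equations in x and y:
150.0 x − 127.4 y = 8672.03
-93.6 x − 40.2 y = -11695.87
Solving: x ≈ 102.406, y ≈ 52.503 km (keep extra digits for the depth step; rounded: 102.4, 52.5).
Then from the COR sphere: z² = 132.53² − (x + 5.8)² − (y − 19.6)² with x = 102.406, y = 52.503, so z ≈ 69.087 ≈ 69.1 km.
Check against HLID (with the unrounded solution): distance 197.36 ≈ 197.36 km. ✓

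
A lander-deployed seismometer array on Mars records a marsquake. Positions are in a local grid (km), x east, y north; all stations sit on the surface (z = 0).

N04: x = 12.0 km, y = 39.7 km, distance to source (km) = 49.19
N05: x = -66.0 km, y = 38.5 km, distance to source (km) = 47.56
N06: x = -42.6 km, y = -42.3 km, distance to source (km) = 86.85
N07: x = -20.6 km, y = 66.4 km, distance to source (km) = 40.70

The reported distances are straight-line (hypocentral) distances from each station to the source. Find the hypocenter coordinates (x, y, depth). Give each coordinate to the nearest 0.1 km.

Each station gives a sphere (x−x_i)² + (y−y_i)² + z² = d_i² (stations at z=0).
Subtracting the N04 sphere from N05 and N06: z² cancels, leaving linear equations in x and y:
-156.0 x − 2.4 y = 4275.86
-109.2 x − 164.0 y = -3239.31
Solving: x ≈ -28.000, y ≈ 38.396 km (keep extra digits for the depth step; rounded: -28.0, 38.4).
Then from the N04 sphere: z² = 49.19² − (x − 12.0)² − (y − 39.7)² with x = -28.000, y = 38.396, so z ≈ 28.600 ≈ 28.6 km.

x ≈ -28.0 km, y ≈ 38.4 km, depth ≈ 28.6 km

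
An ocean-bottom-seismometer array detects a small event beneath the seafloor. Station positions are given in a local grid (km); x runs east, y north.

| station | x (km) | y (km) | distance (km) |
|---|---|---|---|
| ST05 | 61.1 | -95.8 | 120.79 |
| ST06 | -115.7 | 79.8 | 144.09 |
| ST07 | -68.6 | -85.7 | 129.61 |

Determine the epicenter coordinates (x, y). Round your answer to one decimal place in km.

Circle about each station: (x − 61.1)² + (y + 95.8)² = 120.79²; (x + 115.7)² + (y − 79.8)² = 144.09²; (x + 68.6)² + (y + 85.7)² = 129.61².
Subtracting the ST05 equation from the ST06 and ST07 equations removes the quadratic terms:
-353.6 x + 351.2 y = 671.98
-259.4 x + 20.2 y = -3068.93
Solving the 2×2 system: x ≈ 13.0, y ≈ 15.0 km.

13.0 km east, 15.0 km north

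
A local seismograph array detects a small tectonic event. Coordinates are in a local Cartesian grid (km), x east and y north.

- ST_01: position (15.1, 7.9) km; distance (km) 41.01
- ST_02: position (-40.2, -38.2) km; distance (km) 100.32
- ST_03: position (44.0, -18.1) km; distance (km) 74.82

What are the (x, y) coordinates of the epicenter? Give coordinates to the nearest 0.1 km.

(10.1, 48.6)

Circle about each station: (x − 15.1)² + (y − 7.9)² = 41.01²; (x + 40.2)² + (y + 38.2)² = 100.32²; (x − 44.0)² + (y + 18.1)² = 74.82².
Subtracting the ST_01 equation from the ST_02 and ST_03 equations removes the quadratic terms:
-110.6 x − 92.2 y = -5597.42
57.8 x − 52.0 y = -1943.02
Solving the 2×2 system: x ≈ 10.1, y ≈ 48.6 km.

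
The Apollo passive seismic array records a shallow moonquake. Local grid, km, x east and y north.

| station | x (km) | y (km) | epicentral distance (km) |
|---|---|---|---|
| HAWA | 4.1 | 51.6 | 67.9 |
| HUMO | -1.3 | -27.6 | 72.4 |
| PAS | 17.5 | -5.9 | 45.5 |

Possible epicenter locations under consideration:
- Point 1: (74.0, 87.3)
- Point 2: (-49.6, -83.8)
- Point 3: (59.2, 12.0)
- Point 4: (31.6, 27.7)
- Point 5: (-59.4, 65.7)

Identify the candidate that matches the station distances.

Point 3

For each candidate, compare |candidate − station| to the reported distance:
Point 1: residuals HAWA 10.6, HUMO 65.0, PAS 63.5 → max 65.0 km
Point 2: residuals HAWA 77.8, HUMO 1.7, PAS 57.3 → max 77.8 km
Point 3: residuals HAWA 0.0, HUMO 0.1, PAS 0.1 → max 0.1 km
Point 4: residuals HAWA 31.5, HUMO 8.1, PAS 9.1 → max 31.5 km
Point 5: residuals HAWA 2.9, HUMO 37.5, PAS 59.6 → max 59.6 km
Only Point 3 has all residuals ≈ 0.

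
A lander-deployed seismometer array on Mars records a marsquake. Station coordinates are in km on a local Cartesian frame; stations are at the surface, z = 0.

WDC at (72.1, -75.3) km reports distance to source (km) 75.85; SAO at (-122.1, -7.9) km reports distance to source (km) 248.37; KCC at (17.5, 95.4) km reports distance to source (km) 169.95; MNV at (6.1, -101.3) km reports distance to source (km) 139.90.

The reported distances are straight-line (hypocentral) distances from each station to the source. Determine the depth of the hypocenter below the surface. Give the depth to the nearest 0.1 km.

z ≈ 38.4 km

Each station gives a sphere (x−x_i)² + (y−y_i)² + z² = d_i² (stations at z=0).
Subtracting the WDC sphere from SAO and KCC: z² cancels, leaving linear equations in x and y:
-388.4 x + 134.8 y = -51832.11
-109.2 x + 341.4 y = -24590.87
Solving: x ≈ 121.994, y ≈ -33.008 km (keep extra digits for the depth step; rounded: 122.0, -33.0).
Then from the WDC sphere: z² = 75.85² − (x − 72.1)² − (y + 75.3)² with x = 121.994, y = -33.008, so z ≈ 38.408 ≈ 38.4 km.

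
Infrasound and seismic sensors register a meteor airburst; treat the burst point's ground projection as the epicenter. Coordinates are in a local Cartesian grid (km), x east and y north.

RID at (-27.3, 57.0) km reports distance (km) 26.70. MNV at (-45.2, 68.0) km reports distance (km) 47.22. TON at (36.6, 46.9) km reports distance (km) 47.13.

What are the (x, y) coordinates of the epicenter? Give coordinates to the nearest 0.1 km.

-9.5 km east, 37.1 km north

Circle about each station: (x + 27.3)² + (y − 57.0)² = 26.70²; (x + 45.2)² + (y − 68.0)² = 47.22²; (x − 36.6)² + (y − 46.9)² = 47.13².
Subtracting pairs of circle equations eliminates x²+y² and gives linear equations (the radical axes):
-35.8 x + 22.0 y = 1155.91
127.8 x − 20.2 y = -1963.47
Solving the 2×2 system: x ≈ -9.5, y ≈ 37.1 km.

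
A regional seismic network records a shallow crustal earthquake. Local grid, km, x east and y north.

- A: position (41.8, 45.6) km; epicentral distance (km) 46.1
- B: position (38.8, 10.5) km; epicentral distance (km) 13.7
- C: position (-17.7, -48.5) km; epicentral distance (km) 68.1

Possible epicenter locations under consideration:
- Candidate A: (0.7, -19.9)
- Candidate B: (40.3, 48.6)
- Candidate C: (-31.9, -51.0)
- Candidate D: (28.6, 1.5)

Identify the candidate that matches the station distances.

Candidate D

For each candidate, compare |candidate − station| to the reported distance:
Candidate A: residuals A 31.2, B 35.0, C 34.1 → max 35.0 km
Candidate B: residuals A 42.7, B 24.4, C 45.0 → max 45.0 km
Candidate C: residuals A 75.4, B 80.0, C 53.7 → max 80.0 km
Candidate D: residuals A 0.1, B 0.1, C 0.0 → max 0.1 km
Only Candidate D has all residuals ≈ 0.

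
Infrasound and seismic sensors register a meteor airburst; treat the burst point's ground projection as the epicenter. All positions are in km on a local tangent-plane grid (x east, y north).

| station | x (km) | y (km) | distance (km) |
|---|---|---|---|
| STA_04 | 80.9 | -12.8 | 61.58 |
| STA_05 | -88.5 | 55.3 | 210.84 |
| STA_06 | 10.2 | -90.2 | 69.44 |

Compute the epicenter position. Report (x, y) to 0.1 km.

Circle about each station: (x − 80.9)² + (y + 12.8)² = 61.58²; (x + 88.5)² + (y − 55.3)² = 210.84²; (x − 10.2)² + (y + 90.2)² = 69.44².
Subtracting pairs of circle equations eliminates x²+y² and gives linear equations (the radical axes):
-338.8 x + 136.2 y = -36479.72
-141.4 x − 154.8 y = 501.61
Solving the 2×2 system: x ≈ 77.8, y ≈ -74.3 km.

(77.8, -74.3)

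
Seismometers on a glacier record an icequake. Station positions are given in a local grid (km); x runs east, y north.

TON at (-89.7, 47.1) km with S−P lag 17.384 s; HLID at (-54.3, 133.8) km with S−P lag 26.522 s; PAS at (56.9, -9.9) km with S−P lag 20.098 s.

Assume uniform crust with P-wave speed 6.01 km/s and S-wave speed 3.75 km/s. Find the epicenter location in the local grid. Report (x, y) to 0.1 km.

Distance from S−P lag: d = Δt · v_P v_S / (v_P − v_S) = Δt · (6.01·3.75)/(6.01−3.75) ≈ 9.9723·Δt.
So d_TON = 173.36, d_HLID = 264.49, d_PAS = 200.42 km.
Circle about each station: (x + 89.7)² + (y − 47.1)² = 173.36²; (x + 54.3)² + (y − 133.8)² = 264.49²; (x − 56.9)² + (y + 9.9)² = 200.42².
Subtracting the TON equation from the HLID and PAS equations removes the quadratic terms:
70.8 x + 173.4 y = -29314.84
293.2 x − 114.0 y = -17043.37
Solving the 2×2 system: x ≈ -106.9, y ≈ -125.4 km.
Check against TON (with the unrounded x, y): √((x + 89.7)²+(y − 47.1)²) = 173.37 ≈ 173.36 km. ✓

-106.9 km east, -125.4 km north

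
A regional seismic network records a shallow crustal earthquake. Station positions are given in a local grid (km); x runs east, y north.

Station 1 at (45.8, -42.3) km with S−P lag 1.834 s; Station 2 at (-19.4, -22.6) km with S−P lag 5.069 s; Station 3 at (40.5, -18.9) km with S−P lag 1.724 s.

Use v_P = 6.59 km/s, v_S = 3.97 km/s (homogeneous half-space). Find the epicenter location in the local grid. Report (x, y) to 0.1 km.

Distance from S−P lag: d = Δt · v_P v_S / (v_P − v_S) = Δt · (6.59·3.97)/(6.59−3.97) ≈ 9.9856·Δt.
So d_Station 1 = 18.31, d_Station 2 = 50.62, d_Station 3 = 17.22 km.
Circle about each station: (x − 45.8)² + (y + 42.3)² = 18.31²; (x + 19.4)² + (y + 22.6)² = 50.62²; (x − 40.5)² + (y + 18.9)² = 17.22².
Subtracting pairs of circle equations eliminates x²+y² and gives linear equations (the radical axes):
-130.4 x + 39.4 y = -5226.94
-10.6 x + 46.8 y = -1850.74
Solving the 2×2 system: x ≈ 30.2, y ≈ -32.7 km.

30.2 km east, -32.7 km north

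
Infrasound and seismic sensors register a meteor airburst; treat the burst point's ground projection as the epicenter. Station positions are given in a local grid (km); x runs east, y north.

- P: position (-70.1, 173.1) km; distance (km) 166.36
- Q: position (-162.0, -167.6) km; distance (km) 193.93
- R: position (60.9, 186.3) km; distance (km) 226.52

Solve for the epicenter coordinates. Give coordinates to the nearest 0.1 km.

Circle about each station: (x + 70.1)² + (y − 173.1)² = 166.36²; (x + 162.0)² + (y + 167.6)² = 193.93²; (x − 60.9)² + (y − 186.3)² = 226.52².
Subtracting the P equation from the Q and R equations removes the quadratic terms:
-183.8 x − 681.4 y = 9522.94
262.0 x + 26.4 y = -20096.78
Solving the 2×2 system: x ≈ -77.4, y ≈ 6.9 km.

x ≈ -77.4 km, y ≈ 6.9 km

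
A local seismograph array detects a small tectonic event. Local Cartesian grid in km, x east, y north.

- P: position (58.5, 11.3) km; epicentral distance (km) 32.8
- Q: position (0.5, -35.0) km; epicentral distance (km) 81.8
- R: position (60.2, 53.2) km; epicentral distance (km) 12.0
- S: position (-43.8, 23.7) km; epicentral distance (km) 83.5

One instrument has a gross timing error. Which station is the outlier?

Solve using three stations at a time. Using P, Q, S (subtract circle equations pairwise → linear system) gives (x, y) ≈ (38.6, 37.4).
Distances from that point to each station vs reported:
  P: calculated 32.8 vs reported 32.8 → residual 0.0 km
  Q: calculated 81.8 vs reported 81.8 → residual 0.0 km
  R: calculated 26.8 vs reported 12.0 → residual 14.8 km
  S: calculated 83.5 vs reported 83.5 → residual 0.0 km
P, Q, S are mutually consistent (residuals ≈ 0); R is off by 14.8 km.

R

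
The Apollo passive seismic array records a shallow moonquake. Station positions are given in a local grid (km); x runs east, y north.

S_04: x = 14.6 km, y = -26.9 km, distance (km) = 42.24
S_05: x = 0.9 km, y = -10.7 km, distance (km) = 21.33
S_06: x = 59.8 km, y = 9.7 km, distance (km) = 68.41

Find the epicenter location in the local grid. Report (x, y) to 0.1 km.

-8.6 km east, 8.4 km north

Circle about each station: (x − 14.6)² + (y + 26.9)² = 42.24²; (x − 0.9)² + (y + 10.7)² = 21.33²; (x − 59.8)² + (y − 9.7)² = 68.41².
Subtracting pairs of circle equations eliminates x²+y² and gives linear equations (the radical axes):
-27.4 x + 32.4 y = 507.78
90.4 x + 73.2 y = -162.35
Solving the 2×2 system: x ≈ -8.6, y ≈ 8.4 km.
Check against S_04 (with the unrounded x, y): √((x − 14.6)²+(y + 26.9)²) = 42.24 ≈ 42.24 km. ✓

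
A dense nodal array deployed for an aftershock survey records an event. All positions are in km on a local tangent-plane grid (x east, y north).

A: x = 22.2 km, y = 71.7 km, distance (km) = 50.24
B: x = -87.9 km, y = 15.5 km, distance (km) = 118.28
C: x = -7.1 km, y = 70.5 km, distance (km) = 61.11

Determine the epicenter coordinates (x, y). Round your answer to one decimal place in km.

Circle about each station: (x − 22.2)² + (y − 71.7)² = 50.24²; (x + 87.9)² + (y − 15.5)² = 118.28²; (x + 7.1)² + (y − 70.5)² = 61.11².
Subtracting pairs of circle equations eliminates x²+y² and gives linear equations (the radical axes):
-220.2 x − 112.4 y = -9133.17
-58.6 x − 2.4 y = -1823.44
Solving the 2×2 system: x ≈ 30.2, y ≈ 22.1 km.
Check against A (with the unrounded x, y): √((x − 22.2)²+(y − 71.7)²) = 50.28 ≈ 50.24 km. ✓

30.2 km east, 22.1 km north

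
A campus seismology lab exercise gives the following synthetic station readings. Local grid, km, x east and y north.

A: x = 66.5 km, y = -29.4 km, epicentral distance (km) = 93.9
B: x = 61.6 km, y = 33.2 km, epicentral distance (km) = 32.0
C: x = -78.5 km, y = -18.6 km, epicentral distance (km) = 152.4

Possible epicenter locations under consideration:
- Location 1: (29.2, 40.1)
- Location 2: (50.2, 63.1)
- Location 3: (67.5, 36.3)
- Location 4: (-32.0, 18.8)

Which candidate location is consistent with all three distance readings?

For each candidate, compare |candidate − station| to the reported distance:
Location 1: residuals A 15.0, B 1.1, C 29.7 → max 29.7 km
Location 2: residuals A 0.0, B 0.0, C 0.0 → max 0.0 km
Location 3: residuals A 28.2, B 25.3, C 3.6 → max 28.2 km
Location 4: residuals A 15.8, B 62.7, C 92.7 → max 92.7 km
Only Location 2 has all residuals ≈ 0.

Location 2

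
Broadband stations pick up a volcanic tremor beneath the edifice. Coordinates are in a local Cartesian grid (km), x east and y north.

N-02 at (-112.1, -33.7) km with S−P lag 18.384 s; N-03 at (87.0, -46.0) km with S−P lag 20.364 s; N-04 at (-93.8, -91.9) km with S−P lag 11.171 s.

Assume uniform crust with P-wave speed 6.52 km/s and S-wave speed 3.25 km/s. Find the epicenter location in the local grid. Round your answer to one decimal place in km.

(-25.3, -115.3)

Distance from S−P lag: d = Δt · v_P v_S / (v_P − v_S) = Δt · (6.52·3.25)/(6.52−3.25) ≈ 6.4801·Δt.
So d_N-02 = 119.13, d_N-03 = 131.96, d_N-04 = 72.39 km.
Circle about each station: (x + 112.1)² + (y + 33.7)² = 119.13²; (x − 87.0)² + (y + 46.0)² = 131.96²; (x + 93.8)² + (y + 91.9)² = 72.39².
Subtracting the N-02 equation from the N-03 and N-04 equations removes the quadratic terms:
398.2 x − 24.6 y = -7238.58
36.6 x − 116.4 y = 12493.59
Solving the 2×2 system: x ≈ -25.3, y ≈ -115.3 km.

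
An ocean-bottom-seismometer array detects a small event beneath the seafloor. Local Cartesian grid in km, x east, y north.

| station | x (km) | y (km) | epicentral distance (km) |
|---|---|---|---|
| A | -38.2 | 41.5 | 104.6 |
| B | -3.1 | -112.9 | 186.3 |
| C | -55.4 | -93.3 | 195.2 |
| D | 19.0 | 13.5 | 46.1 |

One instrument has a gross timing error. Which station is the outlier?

Solve using three stations at a time. Using A, B, C (subtract circle equations pairwise → linear system) gives (x, y) ≈ (64.6, 60.6).
Distances from that point to each station vs reported:
  A: calculated 104.5 vs reported 104.6 → residual 0.1 km
  B: calculated 186.3 vs reported 186.3 → residual 0.0 km
  C: calculated 195.2 vs reported 195.2 → residual 0.0 km
  D: calculated 65.6 vs reported 46.1 → residual 19.5 km
A, B, C are mutually consistent (residuals ≈ 0); D is off by 19.5 km.

D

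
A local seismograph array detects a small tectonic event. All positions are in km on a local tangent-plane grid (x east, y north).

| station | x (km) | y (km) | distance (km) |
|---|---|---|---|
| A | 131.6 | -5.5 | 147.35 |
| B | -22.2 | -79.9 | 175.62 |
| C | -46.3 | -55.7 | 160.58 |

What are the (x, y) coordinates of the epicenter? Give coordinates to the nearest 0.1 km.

x ≈ 19.9 km, y ≈ 90.6 km

Circle about each station: (x − 131.6)² + (y + 5.5)² = 147.35²; (x + 22.2)² + (y + 79.9)² = 175.62²; (x + 46.3)² + (y + 55.7)² = 160.58².
Subtracting the A equation from the B and C equations removes the quadratic terms:
-307.6 x − 148.8 y = -19602.32
-355.8 x − 100.4 y = -16176.54
Solving the 2×2 system: x ≈ 19.9, y ≈ 90.6 km.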